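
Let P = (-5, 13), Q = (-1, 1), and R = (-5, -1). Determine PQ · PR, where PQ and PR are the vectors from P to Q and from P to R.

PQ = Q − P = (4, -12)
PR = R − P = (0, -14)
PQ · PR = 4·0 + (-12)·(-14) = 0 + 168 = 168

168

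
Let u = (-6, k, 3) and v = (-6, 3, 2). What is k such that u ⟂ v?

-14

u · v = (-6)·(-6) + k·3 + 3·2 = 42 + 3k
Set equal to 0: 3k = -42, so k = -14.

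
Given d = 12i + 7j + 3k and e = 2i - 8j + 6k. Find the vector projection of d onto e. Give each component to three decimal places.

d · e = 12·2 + 7·(-8) + 3·6 = 24 - 56 + 18 = -14
|e|² = 4 + 64 + 36 = 104
proj_e d = (-14/104) · (2, -8, 6) ≈ (-0.269, 1.077, -0.808)

(-0.269, 1.077, -0.808)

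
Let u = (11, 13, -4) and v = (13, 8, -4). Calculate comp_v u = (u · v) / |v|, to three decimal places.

u · v = 11·13 + 13·8 + (-4)·(-4) = 143 + 104 + 16 = 263
|v| = √(169 + 64 + 16) = √249 ≈ 15.7797
comp_v u = 263 / √249 ≈ 16.667

16.667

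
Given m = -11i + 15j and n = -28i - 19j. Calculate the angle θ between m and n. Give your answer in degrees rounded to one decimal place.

87.9

m · n = (-11)·(-28) + 15·(-19) = 308 - 285 = 23
|m|² = 121 + 225 = 346,  |m| = √346 ≈ 18.601075
|n|² = 784 + 361 = 1145,  |n| = √1145 ≈ 33.837849
cos θ = 23 / (18.601075 · 33.837849) ≈ 0.03654
θ = arccos(0.03654) ≈ 87.9°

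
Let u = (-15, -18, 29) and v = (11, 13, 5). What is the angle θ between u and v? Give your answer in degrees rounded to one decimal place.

u · v = (-15)·11 + (-18)·13 + 29·5 = -165 - 234 + 145 = -254
|u|² = 225 + 324 + 841 = 1390,  |u| = √1390 ≈ 37.282704
|v|² = 121 + 169 + 25 = 315,  |v| = √315 ≈ 17.748239
cos θ = -254 / (37.282704 · 17.748239) ≈ -0.38386
θ = arccos(-0.38386) ≈ 112.6°

112.6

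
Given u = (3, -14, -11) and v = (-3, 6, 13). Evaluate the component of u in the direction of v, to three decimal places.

-16.133

u · v = 3·(-3) + (-14)·6 + (-11)·13 = -9 - 84 - 143 = -236
|v| = √(9 + 36 + 169) = √214 ≈ 14.6287
comp_v u = -236 / √214 ≈ -16.133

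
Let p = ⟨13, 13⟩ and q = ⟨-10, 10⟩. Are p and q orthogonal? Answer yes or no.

p · q = 13·(-10) + 13·10 = -130 + 130 = 0
Zero, so the vectors are orthogonal.

yes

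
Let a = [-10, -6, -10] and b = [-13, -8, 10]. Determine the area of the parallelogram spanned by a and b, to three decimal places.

i: (-6)·10 - (-10)·(-8) = -60 - 80 = -140
j: (-10)·(-13) - (-10)·10 = 130 - (-100) = 230
k: (-10)·(-8) - (-6)·(-13) = 80 - 78 = 2
a × b = (-140, 230, 2)
|a × b| = √((-140)² + 230² + 2²) = √72504 ≈ 269.2657

269.266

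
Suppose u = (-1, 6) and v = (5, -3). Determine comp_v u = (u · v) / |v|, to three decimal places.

u · v = (-1)·5 + 6·(-3) = -5 - 18 = -23
|v| = √(25 + 9) = √34 ≈ 5.8310
comp_v u = -23 / √34 ≈ -3.944

-3.944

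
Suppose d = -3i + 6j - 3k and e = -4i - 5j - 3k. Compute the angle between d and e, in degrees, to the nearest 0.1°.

d · e = (-3)·(-4) + 6·(-5) + (-3)·(-3) = 12 - 30 + 9 = -9
|d|² = 9 + 36 + 9 = 54,  |d| = √54 ≈ 7.348469
|e|² = 16 + 25 + 9 = 50,  |e| = √50 ≈ 7.071068
cos θ = -9 / (7.348469 · 7.071068) ≈ -0.17321
θ = arccos(-0.17321) ≈ 100.0°

100.0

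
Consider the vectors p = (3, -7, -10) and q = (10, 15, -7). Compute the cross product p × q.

i: (-7)·(-7) - (-10)·15 = 49 - (-150) = 199
j: (-10)·10 - 3·(-7) = -100 - (-21) = -79
k: 3·15 - (-7)·10 = 45 - (-70) = 115
p × q = (199, -79, 115)

(199, -79, 115)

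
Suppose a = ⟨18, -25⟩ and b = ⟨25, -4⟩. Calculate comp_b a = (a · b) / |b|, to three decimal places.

a · b = 18·25 + (-25)·(-4) = 450 + 100 = 550
|b| = √(625 + 16) = √641 ≈ 25.3180
comp_b a = 550 / √641 ≈ 21.724

21.724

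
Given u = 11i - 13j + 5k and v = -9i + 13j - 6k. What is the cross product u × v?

(13, 21, 26)

i: (-13)·(-6) - 5·13 = 78 - 65 = 13
j: 5·(-9) - 11·(-6) = -45 - (-66) = 21
k: 11·13 - (-13)·(-9) = 143 - 117 = 26
u × v = (13, 21, 26)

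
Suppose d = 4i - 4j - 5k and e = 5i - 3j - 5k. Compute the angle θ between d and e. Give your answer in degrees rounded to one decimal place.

d · e = 4·5 + (-4)·(-3) + (-5)·(-5) = 20 + 12 + 25 = 57
|d|² = 16 + 16 + 25 = 57,  |d| = √57 ≈ 7.549834
|e|² = 25 + 9 + 25 = 59,  |e| = √59 ≈ 7.681146
cos θ = 57 / (7.549834 · 7.681146) ≈ 0.98290
θ = arccos(0.98290) ≈ 10.6°

10.6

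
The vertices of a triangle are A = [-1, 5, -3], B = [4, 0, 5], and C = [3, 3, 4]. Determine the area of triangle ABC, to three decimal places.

AB = (5, -5, 8),  AC = (4, -2, 7)
i: (-5)·7 - 8·(-2) = -35 - (-16) = -19
j: 8·4 - 5·7 = 32 - 35 = -3
k: 5·(-2) - (-5)·4 = -10 - (-20) = 10
AB × AC = (-19, -3, 10)
|AB × AC| = √470 ≈ 21.6795
area = ½ · 21.6795 ≈ 10.840

10.840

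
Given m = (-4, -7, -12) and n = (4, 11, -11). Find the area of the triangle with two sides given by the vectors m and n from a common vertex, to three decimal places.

i: (-7)·(-11) - (-12)·11 = 77 - (-132) = 209
j: (-12)·4 - (-4)·(-11) = -48 - 44 = -92
k: (-4)·11 - (-7)·4 = -44 - (-28) = -16
m × n = (209, -92, -16)
|m × n| = √(209² + (-92)² + (-16)²) = √52401 ≈ 228.9126
area = ½ · 228.9126 ≈ 114.456

114.456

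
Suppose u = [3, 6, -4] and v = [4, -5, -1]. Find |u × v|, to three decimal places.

i: 6·(-1) - (-4)·(-5) = -6 - 20 = -26
j: (-4)·4 - 3·(-1) = -16 - (-3) = -13
k: 3·(-5) - 6·4 = -15 - 24 = -39
u × v = (-26, -13, -39)
|u × v| = √((-26)² + (-13)² + (-39)²) = √2366 ≈ 48.6415

48.642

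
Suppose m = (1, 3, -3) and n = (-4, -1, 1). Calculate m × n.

i: 3·1 - (-3)·(-1) = 3 - 3 = 0
j: (-3)·(-4) - 1·1 = 12 - 1 = 11
k: 1·(-1) - 3·(-4) = -1 - (-12) = 11
m × n = (0, 11, 11)

(0, 11, 11)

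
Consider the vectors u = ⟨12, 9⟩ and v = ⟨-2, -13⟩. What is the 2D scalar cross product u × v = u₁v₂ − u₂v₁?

-138

12·(-13) - 9·(-2) = -156 - (-18) = -138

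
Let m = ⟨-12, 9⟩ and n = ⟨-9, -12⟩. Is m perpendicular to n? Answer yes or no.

yes

m · n = (-12)·(-9) + 9·(-12) = 108 - 108 = 0
Zero, so the vectors are orthogonal.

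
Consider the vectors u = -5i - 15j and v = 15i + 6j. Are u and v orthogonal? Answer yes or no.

u · v = (-5)·15 + (-15)·6 = -75 - 90 = -165
Nonzero, so the vectors are not orthogonal.

no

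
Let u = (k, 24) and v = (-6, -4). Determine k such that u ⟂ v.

u · v = k·(-6) + 24·(-4) = -96 - 6k
Set equal to 0: -6k = 96, so k = -16.

-16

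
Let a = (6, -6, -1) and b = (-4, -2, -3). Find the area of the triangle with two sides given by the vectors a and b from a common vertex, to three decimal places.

i: (-6)·(-3) - (-1)·(-2) = 18 - 2 = 16
j: (-1)·(-4) - 6·(-3) = 4 - (-18) = 22
k: 6·(-2) - (-6)·(-4) = -12 - 24 = -36
a × b = (16, 22, -36)
|a × b| = √(16² + 22² + (-36)²) = √2036 ≈ 45.1221
area = ½ · 45.1221 ≈ 22.561

22.561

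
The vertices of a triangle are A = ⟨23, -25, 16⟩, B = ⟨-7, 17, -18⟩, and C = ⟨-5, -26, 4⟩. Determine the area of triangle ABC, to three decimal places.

AB = (-30, 42, -34),  AC = (-28, -1, -12)
i: 42·(-12) - (-34)·(-1) = -504 - 34 = -538
j: (-34)·(-28) - (-30)·(-12) = 952 - 360 = 592
k: (-30)·(-1) - 42·(-28) = 30 - (-1176) = 1206
AB × AC = (-538, 592, 1206)
|AB × AC| = √2094344 ≈ 1447.1849
area = ½ · 1447.1849 ≈ 723.592

723.592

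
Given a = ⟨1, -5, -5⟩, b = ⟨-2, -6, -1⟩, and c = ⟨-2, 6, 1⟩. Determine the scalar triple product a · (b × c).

100

b × c:
i: (-6)·1 - (-1)·6 = -6 - (-6) = 0
j: (-1)·(-2) - (-2)·1 = 2 - (-2) = 4
k: (-2)·6 - (-6)·(-2) = -12 - 12 = -24
b × c = (0, 4, -24)
a · (b × c) = 1·0 + (-5)·4 + (-5)·(-24) = 0 - 20 + 120 = 100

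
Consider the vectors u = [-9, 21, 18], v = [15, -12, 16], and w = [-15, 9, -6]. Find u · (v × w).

-3312

v × w:
i: (-12)·(-6) - 16·9 = 72 - 144 = -72
j: 16·(-15) - 15·(-6) = -240 - (-90) = -150
k: 15·9 - (-12)·(-15) = 135 - 180 = -45
v × w = (-72, -150, -45)
u · (v × w) = (-9)·(-72) + 21·(-150) + 18·(-45) = 648 - 3150 - 810 = -3312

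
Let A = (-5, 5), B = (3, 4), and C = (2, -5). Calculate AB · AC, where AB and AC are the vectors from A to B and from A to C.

66

AB = B − A = (8, -1)
AC = C − A = (7, -10)
AB · AC = 8·7 + (-1)·(-10) = 56 + 10 = 66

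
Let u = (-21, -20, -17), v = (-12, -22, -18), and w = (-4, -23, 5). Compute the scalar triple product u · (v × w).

5168

v × w:
i: (-22)·5 - (-18)·(-23) = -110 - 414 = -524
j: (-18)·(-4) - (-12)·5 = 72 - (-60) = 132
k: (-12)·(-23) - (-22)·(-4) = 276 - 88 = 188
v × w = (-524, 132, 188)
u · (v × w) = (-21)·(-524) + (-20)·132 + (-17)·188 = 11004 - 2640 - 3196 = 5168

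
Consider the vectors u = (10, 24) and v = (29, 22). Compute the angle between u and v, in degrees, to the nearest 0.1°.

u · v = 10·29 + 24·22 = 290 + 528 = 818
|u|² = 100 + 576 = 676,  |u| = √676 ≈ 26.000000
|v|² = 841 + 484 = 1325,  |v| = √1325 ≈ 36.400549
cos θ = 818 / (26.000000 · 36.400549) ≈ 0.86431
θ = arccos(0.86431) ≈ 30.2°

30.2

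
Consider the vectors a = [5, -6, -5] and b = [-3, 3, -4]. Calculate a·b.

a · b = 5·(-3) + (-6)·3 + (-5)·(-4) = -15 - 18 + 20 = -13

-13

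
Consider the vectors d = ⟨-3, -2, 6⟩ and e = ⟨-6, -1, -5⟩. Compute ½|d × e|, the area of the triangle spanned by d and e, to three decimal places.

27.102

i: (-2)·(-5) - 6·(-1) = 10 - (-6) = 16
j: 6·(-6) - (-3)·(-5) = -36 - 15 = -51
k: (-3)·(-1) - (-2)·(-6) = 3 - 12 = -9
d × e = (16, -51, -9)
|d × e| = √(16² + (-51)² + (-9)²) = √2938 ≈ 54.2033
area = ½ · 54.2033 ≈ 27.102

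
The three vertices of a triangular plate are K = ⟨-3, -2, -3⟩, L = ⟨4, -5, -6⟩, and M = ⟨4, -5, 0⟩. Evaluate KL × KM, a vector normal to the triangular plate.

(-18, -42, 0)

KL = (7, -3, -3)
KM = (7, -3, 3)
i: (-3)·3 - (-3)·(-3) = -9 - 9 = -18
j: (-3)·7 - 7·3 = -21 - 21 = -42
k: 7·(-3) - (-3)·7 = -21 - (-21) = 0
KL × KM = (-18, -42, 0)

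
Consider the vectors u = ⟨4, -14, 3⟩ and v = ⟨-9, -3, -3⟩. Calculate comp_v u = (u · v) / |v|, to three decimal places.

-0.302

u · v = 4·(-9) + (-14)·(-3) + 3·(-3) = -36 + 42 - 9 = -3
|v| = √(81 + 9 + 9) = √99 ≈ 9.9499
comp_v u = -3 / √99 ≈ -0.302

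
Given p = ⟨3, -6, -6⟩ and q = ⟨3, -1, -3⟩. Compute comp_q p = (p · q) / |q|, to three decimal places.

p · q = 3·3 + (-6)·(-1) + (-6)·(-3) = 9 + 6 + 18 = 33
|q| = √(9 + 1 + 9) = √19 ≈ 4.3589
comp_q p = 33 / √19 ≈ 7.571

7.571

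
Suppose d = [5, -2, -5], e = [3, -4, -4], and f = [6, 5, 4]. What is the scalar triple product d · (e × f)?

-103

e × f:
i: (-4)·4 - (-4)·5 = -16 - (-20) = 4
j: (-4)·6 - 3·4 = -24 - 12 = -36
k: 3·5 - (-4)·6 = 15 - (-24) = 39
e × f = (4, -36, 39)
d · (e × f) = 5·4 + (-2)·(-36) + (-5)·39 = 20 + 72 - 195 = -103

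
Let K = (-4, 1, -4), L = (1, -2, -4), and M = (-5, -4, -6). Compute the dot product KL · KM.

10

KL = L − K = (5, -3, 0)
KM = M − K = (-1, -5, -2)
KL · KM = 5·(-1) + (-3)·(-5) + 0·(-2) = -5 + 15 + 0 = 10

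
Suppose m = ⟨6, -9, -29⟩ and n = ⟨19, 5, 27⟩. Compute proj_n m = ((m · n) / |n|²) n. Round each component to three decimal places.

m · n = 6·19 + (-9)·5 + (-29)·27 = 114 - 45 - 783 = -714
|n|² = 361 + 25 + 729 = 1115
proj_n m = (-714/1115) · (19, 5, 27) ≈ (-12.167, -3.202, -17.290)

(-12.167, -3.202, -17.290)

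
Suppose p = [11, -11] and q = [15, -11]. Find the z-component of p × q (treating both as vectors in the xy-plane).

44

11·(-11) - (-11)·15 = -121 - (-165) = 44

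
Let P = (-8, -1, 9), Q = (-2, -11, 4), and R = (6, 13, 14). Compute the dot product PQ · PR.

-81

PQ = Q − P = (6, -10, -5)
PR = R − P = (14, 14, 5)
PQ · PR = 6·14 + (-10)·14 + (-5)·5 = 84 - 140 - 25 = -81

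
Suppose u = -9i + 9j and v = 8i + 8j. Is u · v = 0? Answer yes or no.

yes

u · v = (-9)·8 + 9·8 = -72 + 72 = 0
Zero, so the vectors are orthogonal.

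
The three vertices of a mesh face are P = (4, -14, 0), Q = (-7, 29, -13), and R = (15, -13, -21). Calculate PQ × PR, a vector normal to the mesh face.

PQ = (-11, 43, -13)
PR = (11, 1, -21)
i: 43·(-21) - (-13)·1 = -903 - (-13) = -890
j: (-13)·11 - (-11)·(-21) = -143 - 231 = -374
k: (-11)·1 - 43·11 = -11 - 473 = -484
PQ × PR = (-890, -374, -484)

(-890, -374, -484)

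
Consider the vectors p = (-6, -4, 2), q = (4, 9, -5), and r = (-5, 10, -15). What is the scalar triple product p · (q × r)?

q × r:
i: 9·(-15) - (-5)·10 = -135 - (-50) = -85
j: (-5)·(-5) - 4·(-15) = 25 - (-60) = 85
k: 4·10 - 9·(-5) = 40 - (-45) = 85
q × r = (-85, 85, 85)
p · (q × r) = (-6)·(-85) + (-4)·85 + 2·85 = 510 - 340 + 170 = 340

340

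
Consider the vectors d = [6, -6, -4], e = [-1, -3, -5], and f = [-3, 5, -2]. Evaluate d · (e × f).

164

e × f:
i: (-3)·(-2) - (-5)·5 = 6 - (-25) = 31
j: (-5)·(-3) - (-1)·(-2) = 15 - 2 = 13
k: (-1)·5 - (-3)·(-3) = -5 - 9 = -14
e × f = (31, 13, -14)
d · (e × f) = 6·31 + (-6)·13 + (-4)·(-14) = 186 - 78 + 56 = 164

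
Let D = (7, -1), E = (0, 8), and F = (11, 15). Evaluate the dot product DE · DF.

DE = E − D = (-7, 9)
DF = F − D = (4, 16)
DE · DF = (-7)·4 + 9·16 = -28 + 144 = 116

116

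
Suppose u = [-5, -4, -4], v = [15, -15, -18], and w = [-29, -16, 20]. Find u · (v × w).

v × w:
i: (-15)·20 - (-18)·(-16) = -300 - 288 = -588
j: (-18)·(-29) - 15·20 = 522 - 300 = 222
k: 15·(-16) - (-15)·(-29) = -240 - 435 = -675
v × w = (-588, 222, -675)
u · (v × w) = (-5)·(-588) + (-4)·222 + (-4)·(-675) = 2940 - 888 + 2700 = 4752

4752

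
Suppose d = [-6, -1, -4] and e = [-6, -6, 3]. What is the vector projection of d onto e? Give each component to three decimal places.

(-2.222, -2.222, 1.111)

d · e = (-6)·(-6) + (-1)·(-6) + (-4)·3 = 36 + 6 - 12 = 30
|e|² = 36 + 36 + 9 = 81
proj_e d = (30/81) · (-6, -6, 3) ≈ (-2.222, -2.222, 1.111)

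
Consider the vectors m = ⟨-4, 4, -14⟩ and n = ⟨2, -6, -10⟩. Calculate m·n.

m · n = (-4)·2 + 4·(-6) + (-14)·(-10) = -8 - 24 + 140 = 108

108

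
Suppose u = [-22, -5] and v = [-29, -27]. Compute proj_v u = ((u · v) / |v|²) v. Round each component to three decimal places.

u · v = (-22)·(-29) + (-5)·(-27) = 638 + 135 = 773
|v|² = 841 + 729 = 1570
proj_v u = (773/1570) · (-29, -27) ≈ (-14.278, -13.294)

(-14.278, -13.294)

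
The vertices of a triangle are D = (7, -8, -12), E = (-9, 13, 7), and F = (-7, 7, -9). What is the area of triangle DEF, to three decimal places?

DE = (-16, 21, 19),  DF = (-14, 15, 3)
i: 21·3 - 19·15 = 63 - 285 = -222
j: 19·(-14) - (-16)·3 = -266 - (-48) = -218
k: (-16)·15 - 21·(-14) = -240 - (-294) = 54
DE × DF = (-222, -218, 54)
|DE × DF| = √99724 ≈ 315.7911
area = ½ · 315.7911 ≈ 157.896

157.896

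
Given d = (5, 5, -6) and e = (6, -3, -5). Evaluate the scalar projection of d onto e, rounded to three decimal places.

5.379

d · e = 5·6 + 5·(-3) + (-6)·(-5) = 30 - 15 + 30 = 45
|e| = √(36 + 9 + 25) = √70 ≈ 8.3666
comp_e d = 45 / √70 ≈ 5.379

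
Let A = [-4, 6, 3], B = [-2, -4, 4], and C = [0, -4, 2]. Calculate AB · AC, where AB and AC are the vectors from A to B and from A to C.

107

AB = B − A = (2, -10, 1)
AC = C − A = (4, -10, -1)
AB · AC = 2·4 + (-10)·(-10) + 1·(-1) = 8 + 100 - 1 = 107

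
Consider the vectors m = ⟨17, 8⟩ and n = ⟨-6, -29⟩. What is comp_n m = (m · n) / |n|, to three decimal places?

m · n = 17·(-6) + 8·(-29) = -102 - 232 = -334
|n| = √(36 + 841) = √877 ≈ 29.6142
comp_n m = -334 / √877 ≈ -11.278

-11.278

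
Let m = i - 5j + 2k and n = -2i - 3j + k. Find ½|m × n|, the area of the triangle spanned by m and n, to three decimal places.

6.982

i: (-5)·1 - 2·(-3) = -5 - (-6) = 1
j: 2·(-2) - 1·1 = -4 - 1 = -5
k: 1·(-3) - (-5)·(-2) = -3 - 10 = -13
m × n = (1, -5, -13)
|m × n| = √(1² + (-5)² + (-13)²) = √195 ≈ 13.9642
area = ½ · 13.9642 ≈ 6.982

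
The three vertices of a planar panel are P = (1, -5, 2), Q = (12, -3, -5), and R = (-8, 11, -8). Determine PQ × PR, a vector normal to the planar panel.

(92, 173, 194)

PQ = (11, 2, -7)
PR = (-9, 16, -10)
i: 2·(-10) - (-7)·16 = -20 - (-112) = 92
j: (-7)·(-9) - 11·(-10) = 63 - (-110) = 173
k: 11·16 - 2·(-9) = 176 - (-18) = 194
PQ × PR = (92, 173, 194)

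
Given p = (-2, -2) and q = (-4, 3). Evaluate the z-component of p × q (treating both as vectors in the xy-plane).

-14

(-2)·3 - (-2)·(-4) = -6 - 8 = -14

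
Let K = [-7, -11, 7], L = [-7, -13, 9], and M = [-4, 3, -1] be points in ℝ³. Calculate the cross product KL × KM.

(-12, 6, 6)

KL = (0, -2, 2)
KM = (3, 14, -8)
i: (-2)·(-8) - 2·14 = 16 - 28 = -12
j: 2·3 - 0·(-8) = 6 - 0 = 6
k: 0·14 - (-2)·3 = 0 - (-6) = 6
KL × KM = (-12, 6, 6)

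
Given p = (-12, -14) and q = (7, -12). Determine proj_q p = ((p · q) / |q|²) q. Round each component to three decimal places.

(3.047, -5.223)

p · q = (-12)·7 + (-14)·(-12) = -84 + 168 = 84
|q|² = 49 + 144 = 193
proj_q p = (84/193) · (7, -12) ≈ (3.047, -5.223)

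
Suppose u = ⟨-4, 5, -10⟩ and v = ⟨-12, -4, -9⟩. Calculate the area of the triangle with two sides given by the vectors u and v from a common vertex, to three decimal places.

70.811

i: 5·(-9) - (-10)·(-4) = -45 - 40 = -85
j: (-10)·(-12) - (-4)·(-9) = 120 - 36 = 84
k: (-4)·(-4) - 5·(-12) = 16 - (-60) = 76
u × v = (-85, 84, 76)
|u × v| = √((-85)² + 84² + 76²) = √20057 ≈ 141.6227
area = ½ · 141.6227 ≈ 70.811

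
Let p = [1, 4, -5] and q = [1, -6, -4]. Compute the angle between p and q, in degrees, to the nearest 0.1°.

p · q = 1·1 + 4·(-6) + (-5)·(-4) = 1 - 24 + 20 = -3
|p|² = 1 + 16 + 25 = 42,  |p| = √42 ≈ 6.480741
|q|² = 1 + 36 + 16 = 53,  |q| = √53 ≈ 7.280110
cos θ = -3 / (6.480741 · 7.280110) ≈ -0.06359
θ = arccos(-0.06359) ≈ 93.6°

93.6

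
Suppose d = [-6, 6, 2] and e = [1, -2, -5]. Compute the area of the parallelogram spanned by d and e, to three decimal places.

38.678

i: 6·(-5) - 2·(-2) = -30 - (-4) = -26
j: 2·1 - (-6)·(-5) = 2 - 30 = -28
k: (-6)·(-2) - 6·1 = 12 - 6 = 6
d × e = (-26, -28, 6)
|d × e| = √((-26)² + (-28)² + 6²) = √1496 ≈ 38.6782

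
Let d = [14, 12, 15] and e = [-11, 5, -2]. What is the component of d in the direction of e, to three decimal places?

-10.125

d · e = 14·(-11) + 12·5 + 15·(-2) = -154 + 60 - 30 = -124
|e| = √(121 + 25 + 4) = √150 ≈ 12.2474
comp_e d = -124 / √150 ≈ -10.125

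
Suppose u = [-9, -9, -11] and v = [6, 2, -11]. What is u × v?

(121, -165, 36)

i: (-9)·(-11) - (-11)·2 = 99 - (-22) = 121
j: (-11)·6 - (-9)·(-11) = -66 - 99 = -165
k: (-9)·2 - (-9)·6 = -18 - (-54) = 36
u × v = (121, -165, 36)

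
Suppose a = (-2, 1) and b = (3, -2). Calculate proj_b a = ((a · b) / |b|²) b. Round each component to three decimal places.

a · b = (-2)·3 + 1·(-2) = -6 - 2 = -8
|b|² = 9 + 4 = 13
proj_b a = (-8/13) · (3, -2) ≈ (-1.846, 1.231)

(-1.846, 1.231)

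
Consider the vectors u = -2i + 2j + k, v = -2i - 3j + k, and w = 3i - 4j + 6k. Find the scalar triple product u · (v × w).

75

v × w:
i: (-3)·6 - 1·(-4) = -18 - (-4) = -14
j: 1·3 - (-2)·6 = 3 - (-12) = 15
k: (-2)·(-4) - (-3)·3 = 8 - (-9) = 17
v × w = (-14, 15, 17)
u · (v × w) = (-2)·(-14) + 2·15 + 1·17 = 28 + 30 + 17 = 75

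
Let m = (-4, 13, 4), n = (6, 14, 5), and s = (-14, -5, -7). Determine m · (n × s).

592

n × s:
i: 14·(-7) - 5·(-5) = -98 - (-25) = -73
j: 5·(-14) - 6·(-7) = -70 - (-42) = -28
k: 6·(-5) - 14·(-14) = -30 - (-196) = 166
n × s = (-73, -28, 166)
m · (n × s) = (-4)·(-73) + 13·(-28) + 4·166 = 292 - 364 + 664 = 592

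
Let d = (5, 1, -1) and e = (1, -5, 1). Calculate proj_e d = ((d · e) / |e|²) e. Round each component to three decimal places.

(-0.037, 0.185, -0.037)

d · e = 5·1 + 1·(-5) + (-1)·1 = 5 - 5 - 1 = -1
|e|² = 1 + 25 + 1 = 27
proj_e d = (-1/27) · (1, -5, 1) ≈ (-0.037, 0.185, -0.037)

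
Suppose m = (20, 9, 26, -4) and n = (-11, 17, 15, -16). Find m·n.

m · n = 20·(-11) + 9·17 + 26·15 + (-4)·(-16) = -220 + 153 + 390 + 64 = 387

387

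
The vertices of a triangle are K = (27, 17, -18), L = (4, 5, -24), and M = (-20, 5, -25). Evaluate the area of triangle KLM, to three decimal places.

156.308

KL = (-23, -12, -6),  KM = (-47, -12, -7)
i: (-12)·(-7) - (-6)·(-12) = 84 - 72 = 12
j: (-6)·(-47) - (-23)·(-7) = 282 - 161 = 121
k: (-23)·(-12) - (-12)·(-47) = 276 - 564 = -288
KL × KM = (12, 121, -288)
|KL × KM| = √97729 ≈ 312.6164
area = ½ · 312.6164 ≈ 156.308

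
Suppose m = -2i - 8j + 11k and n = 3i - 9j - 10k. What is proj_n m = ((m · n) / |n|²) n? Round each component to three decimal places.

(-0.695, 2.084, 2.316)

m · n = (-2)·3 + (-8)·(-9) + 11·(-10) = -6 + 72 - 110 = -44
|n|² = 9 + 81 + 100 = 190
proj_n m = (-44/190) · (3, -9, -10) ≈ (-0.695, 2.084, 2.316)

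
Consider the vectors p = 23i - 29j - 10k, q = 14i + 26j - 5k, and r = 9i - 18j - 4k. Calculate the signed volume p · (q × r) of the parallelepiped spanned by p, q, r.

q × r:
i: 26·(-4) - (-5)·(-18) = -104 - 90 = -194
j: (-5)·9 - 14·(-4) = -45 - (-56) = 11
k: 14·(-18) - 26·9 = -252 - 234 = -486
q × r = (-194, 11, -486)
p · (q × r) = 23·(-194) + (-29)·11 + (-10)·(-486) = -4462 - 319 + 4860 = 79

79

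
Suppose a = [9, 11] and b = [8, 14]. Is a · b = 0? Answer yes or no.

no

a · b = 9·8 + 11·14 = 72 + 154 = 226
Nonzero, so the vectors are not orthogonal.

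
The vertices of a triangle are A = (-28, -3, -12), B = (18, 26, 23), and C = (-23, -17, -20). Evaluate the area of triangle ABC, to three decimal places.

AB = (46, 29, 35),  AC = (5, -14, -8)
i: 29·(-8) - 35·(-14) = -232 - (-490) = 258
j: 35·5 - 46·(-8) = 175 - (-368) = 543
k: 46·(-14) - 29·5 = -644 - 145 = -789
AB × AC = (258, 543, -789)
|AB × AC| = √983934 ≈ 991.9345
area = ½ · 991.9345 ≈ 495.967

495.967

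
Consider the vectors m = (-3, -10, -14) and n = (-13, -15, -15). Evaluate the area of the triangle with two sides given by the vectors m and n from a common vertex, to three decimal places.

86.015

i: (-10)·(-15) - (-14)·(-15) = 150 - 210 = -60
j: (-14)·(-13) - (-3)·(-15) = 182 - 45 = 137
k: (-3)·(-15) - (-10)·(-13) = 45 - 130 = -85
m × n = (-60, 137, -85)
|m × n| = √((-60)² + 137² + (-85)²) = √29594 ≈ 172.0291
area = ½ · 172.0291 ≈ 86.015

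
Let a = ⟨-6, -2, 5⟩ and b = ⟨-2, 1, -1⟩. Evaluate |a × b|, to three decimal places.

19.105

i: (-2)·(-1) - 5·1 = 2 - 5 = -3
j: 5·(-2) - (-6)·(-1) = -10 - 6 = -16
k: (-6)·1 - (-2)·(-2) = -6 - 4 = -10
a × b = (-3, -16, -10)
|a × b| = √((-3)² + (-16)² + (-10)²) = √365 ≈ 19.1050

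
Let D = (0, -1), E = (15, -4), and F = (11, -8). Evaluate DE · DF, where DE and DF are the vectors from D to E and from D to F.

DE = E − D = (15, -3)
DF = F − D = (11, -7)
DE · DF = 15·11 + (-3)·(-7) = 165 + 21 = 186

186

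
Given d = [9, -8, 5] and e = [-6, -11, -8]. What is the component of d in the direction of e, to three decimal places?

-0.404

d · e = 9·(-6) + (-8)·(-11) + 5·(-8) = -54 + 88 - 40 = -6
|e| = √(36 + 121 + 64) = √221 ≈ 14.8661
comp_e d = -6 / √221 ≈ -0.404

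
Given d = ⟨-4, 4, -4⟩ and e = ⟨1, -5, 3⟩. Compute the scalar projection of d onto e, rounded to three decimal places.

d · e = (-4)·1 + 4·(-5) + (-4)·3 = -4 - 20 - 12 = -36
|e| = √(1 + 25 + 9) = √35 ≈ 5.9161
comp_e d = -36 / √35 ≈ -6.085

-6.085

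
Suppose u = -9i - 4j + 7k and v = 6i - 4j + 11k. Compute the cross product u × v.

(-16, 141, 60)

i: (-4)·11 - 7·(-4) = -44 - (-28) = -16
j: 7·6 - (-9)·11 = 42 - (-99) = 141
k: (-9)·(-4) - (-4)·6 = 36 - (-24) = 60
u × v = (-16, 141, 60)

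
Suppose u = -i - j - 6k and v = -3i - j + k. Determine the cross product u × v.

i: (-1)·1 - (-6)·(-1) = -1 - 6 = -7
j: (-6)·(-3) - (-1)·1 = 18 - (-1) = 19
k: (-1)·(-1) - (-1)·(-3) = 1 - 3 = -2
u × v = (-7, 19, -2)

(-7, 19, -2)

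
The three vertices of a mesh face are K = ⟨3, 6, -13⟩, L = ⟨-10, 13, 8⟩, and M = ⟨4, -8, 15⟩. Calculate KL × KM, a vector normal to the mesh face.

(490, 385, 175)

KL = (-13, 7, 21)
KM = (1, -14, 28)
i: 7·28 - 21·(-14) = 196 - (-294) = 490
j: 21·1 - (-13)·28 = 21 - (-364) = 385
k: (-13)·(-14) - 7·1 = 182 - 7 = 175
KL × KM = (490, 385, 175)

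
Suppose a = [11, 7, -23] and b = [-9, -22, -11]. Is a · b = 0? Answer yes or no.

yes

a · b = 11·(-9) + 7·(-22) + (-23)·(-11) = -99 - 154 + 253 = 0
Zero, so the vectors are orthogonal.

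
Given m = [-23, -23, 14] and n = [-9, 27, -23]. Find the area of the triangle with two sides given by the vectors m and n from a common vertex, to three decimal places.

i: (-23)·(-23) - 14·27 = 529 - 378 = 151
j: 14·(-9) - (-23)·(-23) = -126 - 529 = -655
k: (-23)·27 - (-23)·(-9) = -621 - 207 = -828
m × n = (151, -655, -828)
|m × n| = √(151² + (-655)² + (-828)²) = √1137410 ≈ 1066.4943
area = ½ · 1066.4943 ≈ 533.247

533.247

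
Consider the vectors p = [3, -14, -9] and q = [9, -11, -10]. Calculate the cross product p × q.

i: (-14)·(-10) - (-9)·(-11) = 140 - 99 = 41
j: (-9)·9 - 3·(-10) = -81 - (-30) = -51
k: 3·(-11) - (-14)·9 = -33 - (-126) = 93
p × q = (41, -51, 93)

(41, -51, 93)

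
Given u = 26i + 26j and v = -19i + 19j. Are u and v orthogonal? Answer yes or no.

yes

u · v = 26·(-19) + 26·19 = -494 + 494 = 0
Zero, so the vectors are orthogonal.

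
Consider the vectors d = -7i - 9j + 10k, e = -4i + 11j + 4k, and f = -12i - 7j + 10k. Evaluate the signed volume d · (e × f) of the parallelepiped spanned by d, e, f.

706

e × f:
i: 11·10 - 4·(-7) = 110 - (-28) = 138
j: 4·(-12) - (-4)·10 = -48 - (-40) = -8
k: (-4)·(-7) - 11·(-12) = 28 - (-132) = 160
e × f = (138, -8, 160)
d · (e × f) = (-7)·138 + (-9)·(-8) + 10·160 = -966 + 72 + 1600 = 706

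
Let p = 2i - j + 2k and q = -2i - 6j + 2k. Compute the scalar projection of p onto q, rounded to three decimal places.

p · q = 2·(-2) + (-1)·(-6) + 2·2 = -4 + 6 + 4 = 6
|q| = √(4 + 36 + 4) = √44 ≈ 6.6332
comp_q p = 6 / √44 ≈ 0.905

0.905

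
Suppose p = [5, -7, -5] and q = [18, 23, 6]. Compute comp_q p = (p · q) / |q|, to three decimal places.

p · q = 5·18 + (-7)·23 + (-5)·6 = 90 - 161 - 30 = -101
|q| = √(324 + 529 + 36) = √889 ≈ 29.8161
comp_q p = -101 / √889 ≈ -3.387

-3.387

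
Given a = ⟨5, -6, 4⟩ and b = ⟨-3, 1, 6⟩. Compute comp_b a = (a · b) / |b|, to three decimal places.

a · b = 5·(-3) + (-6)·1 + 4·6 = -15 - 6 + 24 = 3
|b| = √(9 + 1 + 36) = √46 ≈ 6.7823
comp_b a = 3 / √46 ≈ 0.442

0.442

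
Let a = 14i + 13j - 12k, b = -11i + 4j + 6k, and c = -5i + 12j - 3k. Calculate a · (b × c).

b × c:
i: 4·(-3) - 6·12 = -12 - 72 = -84
j: 6·(-5) - (-11)·(-3) = -30 - 33 = -63
k: (-11)·12 - 4·(-5) = -132 - (-20) = -112
b × c = (-84, -63, -112)
a · (b × c) = 14·(-84) + 13·(-63) + (-12)·(-112) = -1176 - 819 + 1344 = -651

-651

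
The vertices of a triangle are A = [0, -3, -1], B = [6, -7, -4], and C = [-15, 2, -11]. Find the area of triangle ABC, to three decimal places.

61.135

AB = (6, -4, -3),  AC = (-15, 5, -10)
i: (-4)·(-10) - (-3)·5 = 40 - (-15) = 55
j: (-3)·(-15) - 6·(-10) = 45 - (-60) = 105
k: 6·5 - (-4)·(-15) = 30 - 60 = -30
AB × AC = (55, 105, -30)
|AB × AC| = √14950 ≈ 122.2702
area = ½ · 122.2702 ≈ 61.135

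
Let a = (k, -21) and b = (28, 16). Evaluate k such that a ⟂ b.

a · b = k·28 + (-21)·16 = -336 + 28k
Set equal to 0: 28k = 336, so k = 12.

12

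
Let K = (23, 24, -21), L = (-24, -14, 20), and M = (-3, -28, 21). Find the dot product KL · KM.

KL = L − K = (-47, -38, 41)
KM = M − K = (-26, -52, 42)
KL · KM = (-47)·(-26) + (-38)·(-52) + 41·42 = 1222 + 1976 + 1722 = 4920

4920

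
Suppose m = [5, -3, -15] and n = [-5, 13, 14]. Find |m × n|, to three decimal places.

i: (-3)·14 - (-15)·13 = -42 - (-195) = 153
j: (-15)·(-5) - 5·14 = 75 - 70 = 5
k: 5·13 - (-3)·(-5) = 65 - 15 = 50
m × n = (153, 5, 50)
|m × n| = √(153² + 5² + 50²) = √25934 ≈ 161.0404

161.040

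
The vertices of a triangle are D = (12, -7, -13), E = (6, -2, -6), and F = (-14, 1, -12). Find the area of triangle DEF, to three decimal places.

DE = (-6, 5, 7),  DF = (-26, 8, 1)
i: 5·1 - 7·8 = 5 - 56 = -51
j: 7·(-26) - (-6)·1 = -182 - (-6) = -176
k: (-6)·8 - 5·(-26) = -48 - (-130) = 82
DE × DF = (-51, -176, 82)
|DE × DF| = √40301 ≈ 200.7511
area = ½ · 200.7511 ≈ 100.376

100.376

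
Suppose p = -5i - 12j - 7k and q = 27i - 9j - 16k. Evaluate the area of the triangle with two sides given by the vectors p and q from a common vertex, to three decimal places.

i: (-12)·(-16) - (-7)·(-9) = 192 - 63 = 129
j: (-7)·27 - (-5)·(-16) = -189 - 80 = -269
k: (-5)·(-9) - (-12)·27 = 45 - (-324) = 369
p × q = (129, -269, 369)
|p × q| = √(129² + (-269)² + 369²) = √225163 ≈ 474.5134
area = ½ · 474.5134 ≈ 237.257

237.257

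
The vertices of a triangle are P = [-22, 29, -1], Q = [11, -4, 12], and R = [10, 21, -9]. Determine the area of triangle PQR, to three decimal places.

PQ = (33, -33, 13),  PR = (32, -8, -8)
i: (-33)·(-8) - 13·(-8) = 264 - (-104) = 368
j: 13·32 - 33·(-8) = 416 - (-264) = 680
k: 33·(-8) - (-33)·32 = -264 - (-1056) = 792
PQ × PR = (368, 680, 792)
|PQ × PR| = √1225088 ≈ 1106.8369
area = ½ · 1106.8369 ≈ 553.418

553.418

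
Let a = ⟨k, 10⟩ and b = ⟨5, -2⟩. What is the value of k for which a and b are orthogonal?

4

a · b = k·5 + 10·(-2) = -20 + 5k
Set equal to 0: 5k = 20, so k = 4.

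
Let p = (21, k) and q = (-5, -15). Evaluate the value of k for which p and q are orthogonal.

p · q = 21·(-5) + k·(-15) = -105 - 15k
Set equal to 0: -15k = 105, so k = -7.

-7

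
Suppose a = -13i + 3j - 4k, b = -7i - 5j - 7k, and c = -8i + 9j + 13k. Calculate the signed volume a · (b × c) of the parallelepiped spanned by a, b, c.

879

b × c:
i: (-5)·13 - (-7)·9 = -65 - (-63) = -2
j: (-7)·(-8) - (-7)·13 = 56 - (-91) = 147
k: (-7)·9 - (-5)·(-8) = -63 - 40 = -103
b × c = (-2, 147, -103)
a · (b × c) = (-13)·(-2) + 3·147 + (-4)·(-103) = 26 + 441 + 412 = 879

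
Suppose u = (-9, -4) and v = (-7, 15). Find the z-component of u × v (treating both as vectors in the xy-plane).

(-9)·15 - (-4)·(-7) = -135 - 28 = -163

-163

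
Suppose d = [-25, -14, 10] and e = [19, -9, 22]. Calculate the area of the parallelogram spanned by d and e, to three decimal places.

914.442

i: (-14)·22 - 10·(-9) = -308 - (-90) = -218
j: 10·19 - (-25)·22 = 190 - (-550) = 740
k: (-25)·(-9) - (-14)·19 = 225 - (-266) = 491
d × e = (-218, 740, 491)
|d × e| = √((-218)² + 740² + 491²) = √836205 ≈ 914.4425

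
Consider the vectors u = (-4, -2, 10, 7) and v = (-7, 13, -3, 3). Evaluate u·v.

-7

u · v = (-4)·(-7) + (-2)·13 + 10·(-3) + 7·3 = 28 - 26 - 30 + 21 = -7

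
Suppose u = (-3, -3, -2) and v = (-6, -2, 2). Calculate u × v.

i: (-3)·2 - (-2)·(-2) = -6 - 4 = -10
j: (-2)·(-6) - (-3)·2 = 12 - (-6) = 18
k: (-3)·(-2) - (-3)·(-6) = 6 - 18 = -12
u × v = (-10, 18, -12)

(-10, 18, -12)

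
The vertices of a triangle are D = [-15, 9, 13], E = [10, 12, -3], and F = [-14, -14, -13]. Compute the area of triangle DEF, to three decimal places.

DE = (25, 3, -16),  DF = (1, -23, -26)
i: 3·(-26) - (-16)·(-23) = -78 - 368 = -446
j: (-16)·1 - 25·(-26) = -16 - (-650) = 634
k: 25·(-23) - 3·1 = -575 - 3 = -578
DE × DF = (-446, 634, -578)
|DE × DF| = √934956 ≈ 966.9312
area = ½ · 966.9312 ≈ 483.466

483.466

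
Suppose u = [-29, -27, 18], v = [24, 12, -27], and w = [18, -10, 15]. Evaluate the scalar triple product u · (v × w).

17244

v × w:
i: 12·15 - (-27)·(-10) = 180 - 270 = -90
j: (-27)·18 - 24·15 = -486 - 360 = -846
k: 24·(-10) - 12·18 = -240 - 216 = -456
v × w = (-90, -846, -456)
u · (v × w) = (-29)·(-90) + (-27)·(-846) + 18·(-456) = 2610 + 22842 - 8208 = 17244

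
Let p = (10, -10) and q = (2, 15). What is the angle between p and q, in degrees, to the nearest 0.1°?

p · q = 10·2 + (-10)·15 = 20 - 150 = -130
|p|² = 100 + 100 = 200,  |p| = √200 ≈ 14.142136
|q|² = 4 + 225 = 229,  |q| = √229 ≈ 15.132746
cos θ = -130 / (14.142136 · 15.132746) ≈ -0.60745
θ = arccos(-0.60745) ≈ 127.4°

127.4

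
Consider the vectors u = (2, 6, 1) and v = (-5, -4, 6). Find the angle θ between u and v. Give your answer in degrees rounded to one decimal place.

u · v = 2·(-5) + 6·(-4) + 1·6 = -10 - 24 + 6 = -28
|u|² = 4 + 36 + 1 = 41,  |u| = √41 ≈ 6.403124
|v|² = 25 + 16 + 36 = 77,  |v| = √77 ≈ 8.774964
cos θ = -28 / (6.403124 · 8.774964) ≈ -0.49833
θ = arccos(-0.49833) ≈ 119.9°

119.9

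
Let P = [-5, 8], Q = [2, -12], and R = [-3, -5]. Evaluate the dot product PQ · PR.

274

PQ = Q − P = (7, -20)
PR = R − P = (2, -13)
PQ · PR = 7·2 + (-20)·(-13) = 14 + 260 = 274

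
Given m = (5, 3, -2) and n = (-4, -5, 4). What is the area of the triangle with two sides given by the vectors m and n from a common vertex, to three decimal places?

i: 3·4 - (-2)·(-5) = 12 - 10 = 2
j: (-2)·(-4) - 5·4 = 8 - 20 = -12
k: 5·(-5) - 3·(-4) = -25 - (-12) = -13
m × n = (2, -12, -13)
|m × n| = √(2² + (-12)² + (-13)²) = √317 ≈ 17.8045
area = ½ · 17.8045 ≈ 8.902

8.902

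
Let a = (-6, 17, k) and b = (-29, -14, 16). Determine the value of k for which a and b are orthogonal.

4

a · b = (-6)·(-29) + 17·(-14) + k·16 = -64 + 16k
Set equal to 0: 16k = 64, so k = 4.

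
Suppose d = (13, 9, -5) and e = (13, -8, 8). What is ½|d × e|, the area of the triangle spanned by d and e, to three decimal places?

140.023

i: 9·8 - (-5)·(-8) = 72 - 40 = 32
j: (-5)·13 - 13·8 = -65 - 104 = -169
k: 13·(-8) - 9·13 = -104 - 117 = -221
d × e = (32, -169, -221)
|d × e| = √(32² + (-169)² + (-221)²) = √78426 ≈ 280.0464
area = ½ · 280.0464 ≈ 140.023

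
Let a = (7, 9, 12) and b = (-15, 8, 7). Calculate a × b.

i: 9·7 - 12·8 = 63 - 96 = -33
j: 12·(-15) - 7·7 = -180 - 49 = -229
k: 7·8 - 9·(-15) = 56 - (-135) = 191
a × b = (-33, -229, 191)

(-33, -229, 191)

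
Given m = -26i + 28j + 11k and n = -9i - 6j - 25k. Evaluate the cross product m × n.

(-634, -749, 408)

i: 28·(-25) - 11·(-6) = -700 - (-66) = -634
j: 11·(-9) - (-26)·(-25) = -99 - 650 = -749
k: (-26)·(-6) - 28·(-9) = 156 - (-252) = 408
m × n = (-634, -749, 408)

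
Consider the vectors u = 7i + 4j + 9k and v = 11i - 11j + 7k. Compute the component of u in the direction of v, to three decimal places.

u · v = 7·11 + 4·(-11) + 9·7 = 77 - 44 + 63 = 96
|v| = √(121 + 121 + 49) = √291 ≈ 17.0587
comp_v u = 96 / √291 ≈ 5.628

5.628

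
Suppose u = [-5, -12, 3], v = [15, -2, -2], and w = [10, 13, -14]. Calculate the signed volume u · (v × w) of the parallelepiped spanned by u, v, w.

-1905

v × w:
i: (-2)·(-14) - (-2)·13 = 28 - (-26) = 54
j: (-2)·10 - 15·(-14) = -20 - (-210) = 190
k: 15·13 - (-2)·10 = 195 - (-20) = 215
v × w = (54, 190, 215)
u · (v × w) = (-5)·54 + (-12)·190 + 3·215 = -270 - 2280 + 645 = -1905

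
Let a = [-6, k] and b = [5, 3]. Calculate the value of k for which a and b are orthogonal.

10

a · b = (-6)·5 + k·3 = -30 + 3k
Set equal to 0: 3k = 30, so k = 10.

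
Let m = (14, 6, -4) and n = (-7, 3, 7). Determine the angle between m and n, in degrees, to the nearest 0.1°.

131.5

m · n = 14·(-7) + 6·3 + (-4)·7 = -98 + 18 - 28 = -108
|m|² = 196 + 36 + 16 = 248,  |m| = √248 ≈ 15.748016
|n|² = 49 + 9 + 49 = 107,  |n| = √107 ≈ 10.344080
cos θ = -108 / (15.748016 · 10.344080) ≈ -0.66299
θ = arccos(-0.66299) ≈ 131.5°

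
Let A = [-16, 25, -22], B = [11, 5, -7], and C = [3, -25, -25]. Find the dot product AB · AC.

1468

AB = B − A = (27, -20, 15)
AC = C − A = (19, -50, -3)
AB · AC = 27·19 + (-20)·(-50) + 15·(-3) = 513 + 1000 - 45 = 1468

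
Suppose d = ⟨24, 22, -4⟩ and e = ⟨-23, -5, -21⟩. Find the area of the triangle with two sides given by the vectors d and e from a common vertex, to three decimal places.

i: 22·(-21) - (-4)·(-5) = -462 - 20 = -482
j: (-4)·(-23) - 24·(-21) = 92 - (-504) = 596
k: 24·(-5) - 22·(-23) = -120 - (-506) = 386
d × e = (-482, 596, 386)
|d × e| = √((-482)² + 596² + 386²) = √736536 ≈ 858.2168
area = ½ · 858.2168 ≈ 429.108

429.108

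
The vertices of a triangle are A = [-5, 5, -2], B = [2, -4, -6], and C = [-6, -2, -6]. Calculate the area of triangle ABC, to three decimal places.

AB = (7, -9, -4),  AC = (-1, -7, -4)
i: (-9)·(-4) - (-4)·(-7) = 36 - 28 = 8
j: (-4)·(-1) - 7·(-4) = 4 - (-28) = 32
k: 7·(-7) - (-9)·(-1) = -49 - 9 = -58
AB × AC = (8, 32, -58)
|AB × AC| = √4452 ≈ 66.7233
area = ½ · 66.7233 ≈ 33.362

33.362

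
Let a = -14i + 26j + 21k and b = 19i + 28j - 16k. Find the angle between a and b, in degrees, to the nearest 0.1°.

a · b = (-14)·19 + 26·28 + 21·(-16) = -266 + 728 - 336 = 126
|a|² = 196 + 676 + 441 = 1313,  |a| = √1313 ≈ 36.235342
|b|² = 361 + 784 + 256 = 1401,  |b| = √1401 ≈ 37.429935
cos θ = 126 / (36.235342 · 37.429935) ≈ 0.09290
θ = arccos(0.09290) ≈ 84.7°

84.7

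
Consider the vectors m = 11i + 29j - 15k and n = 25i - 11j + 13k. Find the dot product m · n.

m · n = 11·25 + 29·(-11) + (-15)·13 = 275 - 319 - 195 = -239

-239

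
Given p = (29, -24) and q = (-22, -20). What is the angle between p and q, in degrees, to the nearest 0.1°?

p · q = 29·(-22) + (-24)·(-20) = -638 + 480 = -158
|p|² = 841 + 576 = 1417,  |p| = √1417 ≈ 37.643060
|q|² = 484 + 400 = 884,  |q| = √884 ≈ 29.732137
cos θ = -158 / (37.643060 · 29.732137) ≈ -0.14117
θ = arccos(-0.14117) ≈ 98.1°

98.1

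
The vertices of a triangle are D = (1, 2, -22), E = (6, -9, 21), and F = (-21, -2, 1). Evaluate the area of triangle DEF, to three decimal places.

547.934

DE = (5, -11, 43),  DF = (-22, -4, 23)
i: (-11)·23 - 43·(-4) = -253 - (-172) = -81
j: 43·(-22) - 5·23 = -946 - 115 = -1061
k: 5·(-4) - (-11)·(-22) = -20 - 242 = -262
DE × DF = (-81, -1061, -262)
|DE × DF| = √1200926 ≈ 1095.8677
area = ½ · 1095.8677 ≈ 547.934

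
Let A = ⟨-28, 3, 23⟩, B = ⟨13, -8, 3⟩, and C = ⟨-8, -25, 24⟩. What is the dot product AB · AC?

AB = B − A = (41, -11, -20)
AC = C − A = (20, -28, 1)
AB · AC = 41·20 + (-11)·(-28) + (-20)·1 = 820 + 308 - 20 = 1108

1108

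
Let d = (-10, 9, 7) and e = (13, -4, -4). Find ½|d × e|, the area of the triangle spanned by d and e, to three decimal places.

i: 9·(-4) - 7·(-4) = -36 - (-28) = -8
j: 7·13 - (-10)·(-4) = 91 - 40 = 51
k: (-10)·(-4) - 9·13 = 40 - 117 = -77
d × e = (-8, 51, -77)
|d × e| = √((-8)² + 51² + (-77)²) = √8594 ≈ 92.7038
area = ½ · 92.7038 ≈ 46.352

46.352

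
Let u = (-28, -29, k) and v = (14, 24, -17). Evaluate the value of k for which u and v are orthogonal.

u · v = (-28)·14 + (-29)·24 + k·(-17) = -1088 - 17k
Set equal to 0: -17k = 1088, so k = -64.

-64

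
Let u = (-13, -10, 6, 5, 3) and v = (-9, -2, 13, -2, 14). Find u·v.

247

u · v = (-13)·(-9) + (-10)·(-2) + 6·13 + 5·(-2) + 3·14 = 117 + 20 + 78 - 10 + 42 = 247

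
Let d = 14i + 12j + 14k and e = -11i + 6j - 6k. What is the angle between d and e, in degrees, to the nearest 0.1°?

121.1

d · e = 14·(-11) + 12·6 + 14·(-6) = -154 + 72 - 84 = -166
|d|² = 196 + 144 + 196 = 536,  |d| = √536 ≈ 23.151674
|e|² = 121 + 36 + 36 = 193,  |e| = √193 ≈ 13.892444
cos θ = -166 / (23.151674 · 13.892444) ≈ -0.51612
θ = arccos(-0.51612) ≈ 121.1°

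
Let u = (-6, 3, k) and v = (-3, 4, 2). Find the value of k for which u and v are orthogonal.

-15

u · v = (-6)·(-3) + 3·4 + k·2 = 30 + 2k
Set equal to 0: 2k = -30, so k = -15.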